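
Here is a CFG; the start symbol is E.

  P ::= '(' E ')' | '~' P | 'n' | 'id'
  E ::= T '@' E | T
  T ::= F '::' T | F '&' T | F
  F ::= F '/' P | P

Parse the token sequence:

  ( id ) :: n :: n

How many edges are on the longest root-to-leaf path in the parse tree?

[E [T [F [P ( [E [T [F [P id]]]] )]] :: [T [F [P n]] :: [T [F [P n]]]]]]

8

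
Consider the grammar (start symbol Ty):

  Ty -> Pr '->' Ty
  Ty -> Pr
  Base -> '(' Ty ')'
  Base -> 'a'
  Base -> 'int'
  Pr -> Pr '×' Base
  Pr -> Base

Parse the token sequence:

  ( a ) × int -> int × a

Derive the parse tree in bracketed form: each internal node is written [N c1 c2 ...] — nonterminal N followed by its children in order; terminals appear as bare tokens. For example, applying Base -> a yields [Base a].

[Ty [Pr [Pr [Base ( [Ty [Pr [Base a]]] )]] × [Base int]] -> [Ty [Pr [Pr [Base int]] × [Base a]]]]

Ty
Pr -> Ty
Pr × Base -> Ty
Base × Base -> Ty
( Ty ) × Base -> Ty
( Pr ) × Base -> Ty
( Base ) × Base -> Ty
( a ) × Base -> Ty
( a ) × int -> Ty
( a ) × int -> Pr
( a ) × int -> Pr × Base
( a ) × int -> Base × Base
( a ) × int -> int × Base
( a ) × int -> int × a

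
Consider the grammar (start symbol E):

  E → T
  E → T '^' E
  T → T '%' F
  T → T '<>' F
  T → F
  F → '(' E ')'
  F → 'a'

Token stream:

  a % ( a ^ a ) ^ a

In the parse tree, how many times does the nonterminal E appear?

4

[E [T [T [F a]] % [F ( [E [T [F a]] ^ [E [T [F a]]]] )]] ^ [E [T [F a]]]]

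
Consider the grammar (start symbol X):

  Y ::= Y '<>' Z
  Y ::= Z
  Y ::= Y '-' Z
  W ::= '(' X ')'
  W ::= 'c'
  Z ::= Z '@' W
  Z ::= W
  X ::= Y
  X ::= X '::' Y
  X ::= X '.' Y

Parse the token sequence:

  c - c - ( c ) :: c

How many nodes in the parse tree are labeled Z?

[X [X [Y [Y [Y [Z [W c]]] - [Z [W c]]] - [Z [W ( [X [Y [Z [W c]]]] )]]]] :: [Y [Z [W c]]]]

5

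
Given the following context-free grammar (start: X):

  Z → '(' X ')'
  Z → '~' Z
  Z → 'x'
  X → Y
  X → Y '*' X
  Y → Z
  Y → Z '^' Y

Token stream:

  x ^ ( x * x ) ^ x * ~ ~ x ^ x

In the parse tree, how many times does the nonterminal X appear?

4

[X [Y [Z x] ^ [Y [Z ( [X [Y [Z x]] * [X [Y [Z x]]]] )] ^ [Y [Z x]]]] * [X [Y [Z ~ [Z ~ [Z x]]] ^ [Y [Z x]]]]]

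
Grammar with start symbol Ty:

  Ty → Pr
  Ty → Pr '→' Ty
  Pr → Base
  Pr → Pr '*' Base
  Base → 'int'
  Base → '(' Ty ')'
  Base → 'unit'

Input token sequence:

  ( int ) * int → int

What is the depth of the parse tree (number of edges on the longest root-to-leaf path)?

[Ty [Pr [Pr [Base ( [Ty [Pr [Base int]]] )]] * [Base int]] → [Ty [Pr [Base int]]]]

7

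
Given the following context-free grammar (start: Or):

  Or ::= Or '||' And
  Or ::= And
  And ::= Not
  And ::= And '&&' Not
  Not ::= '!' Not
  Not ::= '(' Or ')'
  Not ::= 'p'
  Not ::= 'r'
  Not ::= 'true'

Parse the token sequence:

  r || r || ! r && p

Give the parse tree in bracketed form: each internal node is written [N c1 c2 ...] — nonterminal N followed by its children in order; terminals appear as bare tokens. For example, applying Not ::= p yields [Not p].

Or
Or || And
Or || And || And
And || And || And
Not || And || And
r || And || And
r || Not || And
r || r || And
r || r || And && Not
r || r || Not && Not
r || r || ! Not && Not
r || r || ! r && Not
r || r || ! r && p

[Or [Or [Or [And [Not r]]] || [And [Not r]]] || [And [And [Not ! [Not r]]] && [Not p]]]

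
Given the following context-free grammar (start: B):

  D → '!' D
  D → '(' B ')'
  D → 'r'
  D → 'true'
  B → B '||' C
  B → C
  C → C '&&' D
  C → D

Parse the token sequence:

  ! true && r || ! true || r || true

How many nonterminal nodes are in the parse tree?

[B [B [B [B [C [C [D ! [D true]]] && [D r]]] || [C [D ! [D true]]]] || [C [D r]]] || [C [D true]]]

16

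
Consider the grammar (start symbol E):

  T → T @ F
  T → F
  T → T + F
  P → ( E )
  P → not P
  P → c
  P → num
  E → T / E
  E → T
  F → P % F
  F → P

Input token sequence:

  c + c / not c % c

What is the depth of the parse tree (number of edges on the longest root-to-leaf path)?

[E [T [T [F [P c]]] + [F [P c]]] / [E [T [F [P not [P c]] % [F [P c]]]]]]

6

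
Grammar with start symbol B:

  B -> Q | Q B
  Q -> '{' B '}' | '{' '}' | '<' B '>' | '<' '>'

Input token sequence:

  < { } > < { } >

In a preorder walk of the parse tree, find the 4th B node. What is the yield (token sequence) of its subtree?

{ }

[B [Q < [B [Q { }]] >] [B [Q < [B [Q { }]] >]]]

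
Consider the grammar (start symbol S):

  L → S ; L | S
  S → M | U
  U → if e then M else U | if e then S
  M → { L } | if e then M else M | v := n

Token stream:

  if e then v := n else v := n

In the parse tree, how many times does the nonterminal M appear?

3

[S [M if e then [M v := n] else [M v := n]]]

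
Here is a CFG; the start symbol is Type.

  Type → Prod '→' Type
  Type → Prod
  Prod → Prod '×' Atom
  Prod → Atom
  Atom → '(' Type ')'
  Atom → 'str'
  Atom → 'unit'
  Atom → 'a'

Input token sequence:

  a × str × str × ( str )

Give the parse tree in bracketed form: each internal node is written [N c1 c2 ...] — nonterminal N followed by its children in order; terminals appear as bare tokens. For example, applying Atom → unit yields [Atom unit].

[Type [Prod [Prod [Prod [Prod [Atom a]] × [Atom str]] × [Atom str]] × [Atom ( [Type [Prod [Atom str]]] )]]]

Type
Prod
Prod × Atom
Prod × Atom × Atom
Prod × Atom × Atom × Atom
Atom × Atom × Atom × Atom
a × Atom × Atom × Atom
a × str × Atom × Atom
a × str × str × Atom
a × str × str × ( Type )
a × str × str × ( Prod )
a × str × str × ( Atom )
a × str × str × ( str )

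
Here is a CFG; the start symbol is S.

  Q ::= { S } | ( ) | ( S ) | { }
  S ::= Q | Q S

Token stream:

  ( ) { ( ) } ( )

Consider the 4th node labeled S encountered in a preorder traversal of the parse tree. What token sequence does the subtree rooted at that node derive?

[S [Q ( )] [S [Q { [S [Q ( )]] }] [S [Q ( )]]]]

( )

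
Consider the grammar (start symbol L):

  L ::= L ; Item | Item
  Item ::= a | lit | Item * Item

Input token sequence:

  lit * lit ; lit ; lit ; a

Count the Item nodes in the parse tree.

[L [L [L [L [Item [Item lit] * [Item lit]]] ; [Item lit]] ; [Item lit]] ; [Item a]]

6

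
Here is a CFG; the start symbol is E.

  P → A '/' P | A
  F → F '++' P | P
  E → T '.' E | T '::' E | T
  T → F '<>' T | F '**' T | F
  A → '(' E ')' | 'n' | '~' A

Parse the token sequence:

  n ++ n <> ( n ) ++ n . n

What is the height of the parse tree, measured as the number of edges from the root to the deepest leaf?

12

[E [T [F [F [P [A n]]] ++ [P [A n]]] <> [T [F [F [P [A ( [E [T [F [P [A n]]]]] )]]] ++ [P [A n]]]]] . [E [T [F [P [A n]]]]]]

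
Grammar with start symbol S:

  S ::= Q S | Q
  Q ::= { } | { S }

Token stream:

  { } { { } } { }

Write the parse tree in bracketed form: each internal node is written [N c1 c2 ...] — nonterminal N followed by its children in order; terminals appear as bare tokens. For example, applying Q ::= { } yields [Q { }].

[S [Q { }] [S [Q { [S [Q { }]] }] [S [Q { }]]]]

S
Q S
{ } S
{ } Q S
{ } { S } S
{ } { Q } S
{ } { { } } S
{ } { { } } Q
{ } { { } } { }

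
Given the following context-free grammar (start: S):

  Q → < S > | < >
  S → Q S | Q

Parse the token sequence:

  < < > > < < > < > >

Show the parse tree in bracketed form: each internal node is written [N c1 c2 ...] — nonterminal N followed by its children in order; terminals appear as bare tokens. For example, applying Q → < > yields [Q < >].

S
Q S
< S > S
< Q > S
< < > > S
< < > > Q
< < > > < S >
< < > > < Q S >
< < > > < < > S >
< < > > < < > Q >
< < > > < < > < > >

[S [Q < [S [Q < >]] >] [S [Q < [S [Q < >] [S [Q < >]]] >]]]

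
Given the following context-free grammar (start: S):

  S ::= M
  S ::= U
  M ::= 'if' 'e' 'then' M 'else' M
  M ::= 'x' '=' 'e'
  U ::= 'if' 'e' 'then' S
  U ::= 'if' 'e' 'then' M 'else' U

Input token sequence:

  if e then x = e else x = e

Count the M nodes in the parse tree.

3

[S [M if e then [M x = e] else [M x = e]]]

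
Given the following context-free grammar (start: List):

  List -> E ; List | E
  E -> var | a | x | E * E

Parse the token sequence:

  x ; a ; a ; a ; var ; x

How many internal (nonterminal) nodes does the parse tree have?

12

[List [E x] ; [List [E a] ; [List [E a] ; [List [E a] ; [List [E var] ; [List [E x]]]]]]]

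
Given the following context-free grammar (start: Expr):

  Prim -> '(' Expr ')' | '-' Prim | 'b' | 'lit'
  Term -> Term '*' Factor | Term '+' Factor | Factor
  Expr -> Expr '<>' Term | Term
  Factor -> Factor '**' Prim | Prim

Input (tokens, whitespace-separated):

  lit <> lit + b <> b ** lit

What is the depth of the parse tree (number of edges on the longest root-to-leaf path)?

6

[Expr [Expr [Expr [Term [Factor [Prim lit]]]] <> [Term [Term [Factor [Prim lit]]] + [Factor [Prim b]]]] <> [Term [Factor [Factor [Prim b]] ** [Prim lit]]]]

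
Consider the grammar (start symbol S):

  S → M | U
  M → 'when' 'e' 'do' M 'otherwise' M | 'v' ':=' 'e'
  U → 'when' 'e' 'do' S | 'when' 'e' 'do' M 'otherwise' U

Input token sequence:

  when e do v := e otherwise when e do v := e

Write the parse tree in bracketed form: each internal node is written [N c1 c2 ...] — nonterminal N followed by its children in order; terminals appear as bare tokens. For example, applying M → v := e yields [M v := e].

[S [U when e do [M v := e] otherwise [U when e do [S [M v := e]]]]]

S
U
when e do M otherwise U
when e do v := e otherwise U
when e do v := e otherwise when e do S
when e do v := e otherwise when e do M
when e do v := e otherwise when e do v := e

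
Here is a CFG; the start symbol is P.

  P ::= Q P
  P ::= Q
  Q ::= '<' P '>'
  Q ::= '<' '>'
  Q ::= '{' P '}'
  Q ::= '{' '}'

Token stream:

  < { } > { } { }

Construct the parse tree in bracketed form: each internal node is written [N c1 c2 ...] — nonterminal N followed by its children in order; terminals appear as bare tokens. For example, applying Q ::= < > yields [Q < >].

P
Q P
< P > P
< Q > P
< { } > P
< { } > Q P
< { } > { } P
< { } > { } Q
< { } > { } { }

[P [Q < [P [Q { }]] >] [P [Q { }] [P [Q { }]]]]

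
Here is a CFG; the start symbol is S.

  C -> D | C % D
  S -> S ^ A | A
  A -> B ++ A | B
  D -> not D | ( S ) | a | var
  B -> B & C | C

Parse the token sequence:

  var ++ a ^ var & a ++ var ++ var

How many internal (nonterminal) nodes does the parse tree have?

[S [S [A [B [C [D var]]] ++ [A [B [C [D a]]]]]] ^ [A [B [B [C [D var]]] & [C [D a]]] ++ [A [B [C [D var]]] ++ [A [B [C [D var]]]]]]]

25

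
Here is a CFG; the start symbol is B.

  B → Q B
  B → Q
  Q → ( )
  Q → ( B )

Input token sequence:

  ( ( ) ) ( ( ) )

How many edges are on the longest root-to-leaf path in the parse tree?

[B [Q ( [B [Q ( )]] )] [B [Q ( [B [Q ( )]] )]]]

5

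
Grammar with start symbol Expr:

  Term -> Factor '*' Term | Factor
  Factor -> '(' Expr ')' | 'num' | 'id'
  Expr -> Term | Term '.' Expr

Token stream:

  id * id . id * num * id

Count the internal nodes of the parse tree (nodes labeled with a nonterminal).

12

[Expr [Term [Factor id] * [Term [Factor id]]] . [Expr [Term [Factor id] * [Term [Factor num] * [Term [Factor id]]]]]]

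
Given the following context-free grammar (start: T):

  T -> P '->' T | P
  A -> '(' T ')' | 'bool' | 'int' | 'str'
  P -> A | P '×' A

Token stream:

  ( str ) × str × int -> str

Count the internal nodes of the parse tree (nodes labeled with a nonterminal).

13

[T [P [P [P [A ( [T [P [A str]]] )]] × [A str]] × [A int]] -> [T [P [A str]]]]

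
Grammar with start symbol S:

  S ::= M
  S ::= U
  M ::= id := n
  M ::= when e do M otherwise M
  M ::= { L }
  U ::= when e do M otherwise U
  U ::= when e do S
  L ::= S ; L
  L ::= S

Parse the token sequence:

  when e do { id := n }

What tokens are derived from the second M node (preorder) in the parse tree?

id := n

[S [U when e do [S [M { [L [S [M id := n]]] }]]]]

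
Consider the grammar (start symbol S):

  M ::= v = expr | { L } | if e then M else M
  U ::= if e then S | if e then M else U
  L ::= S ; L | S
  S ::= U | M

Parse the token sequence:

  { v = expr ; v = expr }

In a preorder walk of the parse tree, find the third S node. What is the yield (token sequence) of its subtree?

[S [M { [L [S [M v = expr]] ; [L [S [M v = expr]]]] }]]

v = expr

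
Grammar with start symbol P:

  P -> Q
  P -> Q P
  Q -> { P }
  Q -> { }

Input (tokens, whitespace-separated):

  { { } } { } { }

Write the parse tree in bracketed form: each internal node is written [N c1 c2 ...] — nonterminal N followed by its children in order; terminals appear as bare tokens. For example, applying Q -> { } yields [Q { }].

[P [Q { [P [Q { }]] }] [P [Q { }] [P [Q { }]]]]

P
Q P
{ P } P
{ Q } P
{ { } } P
{ { } } Q P
{ { } } { } P
{ { } } { } Q
{ { } } { } { }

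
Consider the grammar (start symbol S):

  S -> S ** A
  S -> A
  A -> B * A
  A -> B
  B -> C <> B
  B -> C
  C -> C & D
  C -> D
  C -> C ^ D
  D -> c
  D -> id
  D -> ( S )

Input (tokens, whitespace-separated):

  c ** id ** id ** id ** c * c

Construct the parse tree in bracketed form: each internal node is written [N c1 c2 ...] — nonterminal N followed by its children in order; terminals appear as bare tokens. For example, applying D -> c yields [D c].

[S [S [S [S [S [A [B [C [D c]]]]] ** [A [B [C [D id]]]]] ** [A [B [C [D id]]]]] ** [A [B [C [D id]]]]] ** [A [B [C [D c]]] * [A [B [C [D c]]]]]]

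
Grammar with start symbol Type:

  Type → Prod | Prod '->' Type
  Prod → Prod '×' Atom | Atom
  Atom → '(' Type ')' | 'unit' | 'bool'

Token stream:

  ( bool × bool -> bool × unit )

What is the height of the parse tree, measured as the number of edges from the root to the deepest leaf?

8

[Type [Prod [Atom ( [Type [Prod [Prod [Atom bool]] × [Atom bool]] -> [Type [Prod [Prod [Atom bool]] × [Atom unit]]]] )]]]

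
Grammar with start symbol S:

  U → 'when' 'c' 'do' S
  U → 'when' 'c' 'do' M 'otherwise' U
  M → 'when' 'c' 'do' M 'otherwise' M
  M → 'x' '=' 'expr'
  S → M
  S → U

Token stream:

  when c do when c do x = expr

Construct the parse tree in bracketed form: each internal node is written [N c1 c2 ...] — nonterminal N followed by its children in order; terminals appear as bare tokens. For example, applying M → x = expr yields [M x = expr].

S
U
when c do S
when c do U
when c do when c do S
when c do when c do M
when c do when c do x = expr

[S [U when c do [S [U when c do [S [M x = expr]]]]]]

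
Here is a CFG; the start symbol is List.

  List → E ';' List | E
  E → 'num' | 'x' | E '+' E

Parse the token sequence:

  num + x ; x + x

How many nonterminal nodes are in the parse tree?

8

[List [E [E num] + [E x]] ; [List [E [E x] + [E x]]]]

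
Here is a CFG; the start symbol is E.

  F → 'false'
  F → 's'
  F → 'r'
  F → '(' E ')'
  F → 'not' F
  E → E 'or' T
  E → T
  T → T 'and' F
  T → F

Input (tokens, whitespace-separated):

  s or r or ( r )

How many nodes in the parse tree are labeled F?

4

[E [E [E [T [F s]]] or [T [F r]]] or [T [F ( [E [T [F r]]] )]]]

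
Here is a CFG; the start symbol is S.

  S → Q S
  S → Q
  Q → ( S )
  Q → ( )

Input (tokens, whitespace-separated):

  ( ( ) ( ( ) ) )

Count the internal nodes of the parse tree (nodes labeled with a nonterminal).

[S [Q ( [S [Q ( )] [S [Q ( [S [Q ( )]] )]]] )]]

8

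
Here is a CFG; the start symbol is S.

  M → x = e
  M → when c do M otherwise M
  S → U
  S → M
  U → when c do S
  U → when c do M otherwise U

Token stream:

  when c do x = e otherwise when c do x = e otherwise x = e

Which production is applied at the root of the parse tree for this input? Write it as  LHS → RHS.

[S [M when c do [M x = e] otherwise [M when c do [M x = e] otherwise [M x = e]]]]

S → M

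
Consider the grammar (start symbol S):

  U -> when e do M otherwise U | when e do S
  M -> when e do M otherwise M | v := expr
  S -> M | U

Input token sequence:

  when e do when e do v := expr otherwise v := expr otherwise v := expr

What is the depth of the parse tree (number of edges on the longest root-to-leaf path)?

[S [M when e do [M when e do [M v := expr] otherwise [M v := expr]] otherwise [M v := expr]]]

4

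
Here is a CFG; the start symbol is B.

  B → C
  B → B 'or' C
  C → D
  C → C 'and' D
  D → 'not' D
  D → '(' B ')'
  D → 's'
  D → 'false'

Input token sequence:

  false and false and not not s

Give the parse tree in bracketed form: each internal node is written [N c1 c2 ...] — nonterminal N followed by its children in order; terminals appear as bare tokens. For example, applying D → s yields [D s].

B
C
C and D
C and D and D
D and D and D
false and D and D
false and false and D
false and false and not D
false and false and not not D
false and false and not not s

[B [C [C [C [D false]] and [D false]] and [D not [D not [D s]]]]]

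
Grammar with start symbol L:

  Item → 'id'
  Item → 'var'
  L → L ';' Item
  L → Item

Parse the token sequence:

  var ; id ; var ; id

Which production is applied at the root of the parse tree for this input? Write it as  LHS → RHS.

[L [L [L [L [Item var]] ; [Item id]] ; [Item var]] ; [Item id]]

L → L ';' Item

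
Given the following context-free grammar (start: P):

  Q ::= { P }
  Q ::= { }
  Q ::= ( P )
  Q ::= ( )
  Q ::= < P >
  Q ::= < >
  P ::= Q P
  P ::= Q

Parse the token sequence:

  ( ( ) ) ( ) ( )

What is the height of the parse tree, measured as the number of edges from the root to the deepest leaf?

[P [Q ( [P [Q ( )]] )] [P [Q ( )] [P [Q ( )]]]]

4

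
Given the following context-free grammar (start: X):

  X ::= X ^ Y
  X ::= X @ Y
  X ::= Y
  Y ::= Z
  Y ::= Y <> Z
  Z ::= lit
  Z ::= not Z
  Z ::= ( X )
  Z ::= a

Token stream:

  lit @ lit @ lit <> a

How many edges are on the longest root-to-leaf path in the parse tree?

[X [X [X [Y [Z lit]]] @ [Y [Z lit]]] @ [Y [Y [Z lit]] <> [Z a]]]

5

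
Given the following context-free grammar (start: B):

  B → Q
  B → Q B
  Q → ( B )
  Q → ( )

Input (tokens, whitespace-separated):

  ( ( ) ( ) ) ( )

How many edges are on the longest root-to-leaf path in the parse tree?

5

[B [Q ( [B [Q ( )] [B [Q ( )]]] )] [B [Q ( )]]]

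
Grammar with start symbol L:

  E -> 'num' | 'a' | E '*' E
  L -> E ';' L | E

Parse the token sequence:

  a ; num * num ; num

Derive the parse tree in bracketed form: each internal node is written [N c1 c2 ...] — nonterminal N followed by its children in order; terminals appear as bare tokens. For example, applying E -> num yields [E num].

[L [E a] ; [L [E [E num] * [E num]] ; [L [E num]]]]

L
E ; L
a ; L
a ; E ; L
a ; E * E ; L
a ; num * E ; L
a ; num * num ; L
a ; num * num ; E
a ; num * num ; num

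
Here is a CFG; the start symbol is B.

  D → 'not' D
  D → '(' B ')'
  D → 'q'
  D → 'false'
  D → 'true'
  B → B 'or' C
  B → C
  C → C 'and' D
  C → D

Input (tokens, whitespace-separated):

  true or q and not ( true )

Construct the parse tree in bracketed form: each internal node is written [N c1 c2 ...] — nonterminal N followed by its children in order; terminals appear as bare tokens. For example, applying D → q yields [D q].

[B [B [C [D true]]] or [C [C [D q]] and [D not [D ( [B [C [D true]]] )]]]]

B
B or C
C or C
D or C
true or C
true or C and D
true or D and D
true or q and D
true or q and not D
true or q and not ( B )
true or q and not ( C )
true or q and not ( D )
true or q and not ( true )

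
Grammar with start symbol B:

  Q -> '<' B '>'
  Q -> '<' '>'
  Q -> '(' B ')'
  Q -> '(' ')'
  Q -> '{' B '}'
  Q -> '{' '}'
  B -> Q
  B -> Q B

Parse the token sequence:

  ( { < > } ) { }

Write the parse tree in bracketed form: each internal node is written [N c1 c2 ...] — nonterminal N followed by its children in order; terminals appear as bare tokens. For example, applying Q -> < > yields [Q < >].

B
Q B
( B ) B
( Q ) B
( { B } ) B
( { Q } ) B
( { < > } ) B
( { < > } ) Q
( { < > } ) { }

[B [Q ( [B [Q { [B [Q < >]] }]] )] [B [Q { }]]]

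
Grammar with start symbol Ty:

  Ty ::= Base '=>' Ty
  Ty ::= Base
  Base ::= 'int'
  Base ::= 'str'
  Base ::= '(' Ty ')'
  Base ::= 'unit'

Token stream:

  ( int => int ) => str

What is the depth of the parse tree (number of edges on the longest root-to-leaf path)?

5

[Ty [Base ( [Ty [Base int] => [Ty [Base int]]] )] => [Ty [Base str]]]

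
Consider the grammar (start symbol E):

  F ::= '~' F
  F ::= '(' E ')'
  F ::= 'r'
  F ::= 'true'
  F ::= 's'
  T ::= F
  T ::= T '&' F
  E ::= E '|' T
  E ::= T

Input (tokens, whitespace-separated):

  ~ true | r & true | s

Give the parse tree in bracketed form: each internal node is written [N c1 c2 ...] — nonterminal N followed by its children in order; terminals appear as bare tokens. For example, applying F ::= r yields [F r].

[E [E [E [T [F ~ [F true]]]] | [T [T [F r]] & [F true]]] | [T [F s]]]

E
E | T
E | T | T
T | T | T
F | T | T
~ F | T | T
~ true | T | T
~ true | T & F | T
~ true | F & F | T
~ true | r & F | T
~ true | r & true | T
~ true | r & true | F
~ true | r & true | s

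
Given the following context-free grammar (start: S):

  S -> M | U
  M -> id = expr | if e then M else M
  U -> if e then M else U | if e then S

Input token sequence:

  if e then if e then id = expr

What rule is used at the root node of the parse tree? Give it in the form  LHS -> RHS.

[S [U if e then [S [U if e then [S [M id = expr]]]]]]

S -> U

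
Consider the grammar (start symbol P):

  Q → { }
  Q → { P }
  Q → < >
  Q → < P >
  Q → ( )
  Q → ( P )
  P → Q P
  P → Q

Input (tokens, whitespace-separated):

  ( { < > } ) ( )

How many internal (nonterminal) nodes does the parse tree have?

[P [Q ( [P [Q { [P [Q < >]] }]] )] [P [Q ( )]]]

8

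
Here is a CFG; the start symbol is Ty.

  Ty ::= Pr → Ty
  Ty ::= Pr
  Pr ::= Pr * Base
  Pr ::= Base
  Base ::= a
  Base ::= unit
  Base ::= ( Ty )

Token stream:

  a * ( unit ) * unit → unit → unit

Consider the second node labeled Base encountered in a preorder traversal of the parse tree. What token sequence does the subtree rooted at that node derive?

( unit )

[Ty [Pr [Pr [Pr [Base a]] * [Base ( [Ty [Pr [Base unit]]] )]] * [Base unit]] → [Ty [Pr [Base unit]] → [Ty [Pr [Base unit]]]]]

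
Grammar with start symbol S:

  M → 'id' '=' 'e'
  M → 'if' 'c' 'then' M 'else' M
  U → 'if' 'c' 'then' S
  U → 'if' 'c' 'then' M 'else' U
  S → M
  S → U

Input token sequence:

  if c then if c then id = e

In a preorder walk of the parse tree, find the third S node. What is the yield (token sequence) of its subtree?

id = e

[S [U if c then [S [U if c then [S [M id = e]]]]]]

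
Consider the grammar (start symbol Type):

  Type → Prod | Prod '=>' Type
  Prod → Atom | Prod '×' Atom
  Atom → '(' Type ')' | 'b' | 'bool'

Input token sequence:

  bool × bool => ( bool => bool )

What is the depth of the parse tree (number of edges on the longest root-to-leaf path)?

8

[Type [Prod [Prod [Atom bool]] × [Atom bool]] => [Type [Prod [Atom ( [Type [Prod [Atom bool]] => [Type [Prod [Atom bool]]]] )]]]]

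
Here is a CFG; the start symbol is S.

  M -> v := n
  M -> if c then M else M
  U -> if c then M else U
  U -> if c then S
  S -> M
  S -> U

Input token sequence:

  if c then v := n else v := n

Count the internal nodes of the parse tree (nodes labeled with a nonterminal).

[S [M if c then [M v := n] else [M v := n]]]

4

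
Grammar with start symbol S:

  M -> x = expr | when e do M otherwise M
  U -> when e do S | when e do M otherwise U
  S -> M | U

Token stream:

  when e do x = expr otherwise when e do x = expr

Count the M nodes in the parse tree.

2

[S [U when e do [M x = expr] otherwise [U when e do [S [M x = expr]]]]]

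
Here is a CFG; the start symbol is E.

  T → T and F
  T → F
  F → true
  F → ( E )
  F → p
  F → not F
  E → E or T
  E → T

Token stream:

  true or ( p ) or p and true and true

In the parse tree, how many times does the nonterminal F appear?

6

[E [E [E [T [F true]]] or [T [F ( [E [T [F p]]] )]]] or [T [T [T [F p]] and [F true]] and [F true]]]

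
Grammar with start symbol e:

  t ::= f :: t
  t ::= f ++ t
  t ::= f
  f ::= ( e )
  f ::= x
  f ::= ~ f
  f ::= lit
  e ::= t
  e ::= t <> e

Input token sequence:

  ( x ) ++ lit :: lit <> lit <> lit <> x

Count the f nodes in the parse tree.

7

[e [t [f ( [e [t [f x]]] )] ++ [t [f lit] :: [t [f lit]]]] <> [e [t [f lit]] <> [e [t [f lit]] <> [e [t [f x]]]]]]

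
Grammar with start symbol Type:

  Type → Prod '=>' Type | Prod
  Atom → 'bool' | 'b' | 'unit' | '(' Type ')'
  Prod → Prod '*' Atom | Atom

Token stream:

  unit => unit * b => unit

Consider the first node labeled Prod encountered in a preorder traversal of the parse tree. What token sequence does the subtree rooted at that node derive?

unit

[Type [Prod [Atom unit]] => [Type [Prod [Prod [Atom unit]] * [Atom b]] => [Type [Prod [Atom unit]]]]]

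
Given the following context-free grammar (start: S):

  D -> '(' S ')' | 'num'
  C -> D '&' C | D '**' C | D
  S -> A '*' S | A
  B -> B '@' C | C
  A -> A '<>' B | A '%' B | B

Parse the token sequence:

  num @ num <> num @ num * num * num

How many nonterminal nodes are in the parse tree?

25

[S [A [A [B [B [C [D num]]] @ [C [D num]]]] <> [B [B [C [D num]]] @ [C [D num]]]] * [S [A [B [C [D num]]]] * [S [A [B [C [D num]]]]]]]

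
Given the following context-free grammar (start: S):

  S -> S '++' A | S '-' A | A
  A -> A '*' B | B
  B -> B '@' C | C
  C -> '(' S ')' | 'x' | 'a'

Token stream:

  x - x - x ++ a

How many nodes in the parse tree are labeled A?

[S [S [S [S [A [B [C x]]]] - [A [B [C x]]]] - [A [B [C x]]]] ++ [A [B [C a]]]]

4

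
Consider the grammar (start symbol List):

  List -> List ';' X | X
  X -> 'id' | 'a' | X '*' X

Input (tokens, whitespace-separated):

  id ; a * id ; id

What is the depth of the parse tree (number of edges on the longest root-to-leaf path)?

4

[List [List [List [X id]] ; [X [X a] * [X id]]] ; [X id]]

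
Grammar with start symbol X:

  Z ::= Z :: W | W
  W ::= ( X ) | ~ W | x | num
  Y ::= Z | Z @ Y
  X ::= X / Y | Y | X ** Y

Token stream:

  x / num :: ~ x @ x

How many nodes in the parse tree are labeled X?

2

[X [X [Y [Z [W x]]]] / [Y [Z [Z [W num]] :: [W ~ [W x]]] @ [Y [Z [W x]]]]]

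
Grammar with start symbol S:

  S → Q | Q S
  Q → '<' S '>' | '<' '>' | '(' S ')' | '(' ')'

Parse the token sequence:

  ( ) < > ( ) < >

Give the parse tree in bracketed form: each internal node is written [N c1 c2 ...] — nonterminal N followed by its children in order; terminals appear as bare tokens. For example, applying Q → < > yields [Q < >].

S
Q S
( ) S
( ) Q S
( ) < > S
( ) < > Q S
( ) < > ( ) S
( ) < > ( ) Q
( ) < > ( ) < >

[S [Q ( )] [S [Q < >] [S [Q ( )] [S [Q < >]]]]]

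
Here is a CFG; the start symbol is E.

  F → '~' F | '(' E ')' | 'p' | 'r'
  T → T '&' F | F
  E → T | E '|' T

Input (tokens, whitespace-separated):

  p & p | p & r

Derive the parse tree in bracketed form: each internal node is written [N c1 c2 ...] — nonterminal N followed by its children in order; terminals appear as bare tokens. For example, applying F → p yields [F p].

E
E | T
T | T
T & F | T
F & F | T
p & F | T
p & p | T
p & p | T & F
p & p | F & F
p & p | p & F
p & p | p & r

[E [E [T [T [F p]] & [F p]]] | [T [T [F p]] & [F r]]]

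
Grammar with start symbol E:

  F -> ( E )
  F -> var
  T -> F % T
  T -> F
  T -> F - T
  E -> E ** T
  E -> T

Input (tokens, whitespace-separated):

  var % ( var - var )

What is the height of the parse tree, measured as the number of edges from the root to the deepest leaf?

8

[E [T [F var] % [T [F ( [E [T [F var] - [T [F var]]]] )]]]]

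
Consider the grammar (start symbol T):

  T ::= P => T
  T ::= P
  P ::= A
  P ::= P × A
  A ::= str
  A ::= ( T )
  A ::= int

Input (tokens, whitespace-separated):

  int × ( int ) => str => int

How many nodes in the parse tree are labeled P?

5

[T [P [P [A int]] × [A ( [T [P [A int]]] )]] => [T [P [A str]] => [T [P [A int]]]]]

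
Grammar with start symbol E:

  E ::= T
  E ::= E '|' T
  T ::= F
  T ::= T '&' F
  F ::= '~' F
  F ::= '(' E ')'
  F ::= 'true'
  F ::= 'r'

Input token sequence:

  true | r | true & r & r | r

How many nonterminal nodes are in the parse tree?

16

[E [E [E [E [T [F true]]] | [T [F r]]] | [T [T [T [F true]] & [F r]] & [F r]]] | [T [F r]]]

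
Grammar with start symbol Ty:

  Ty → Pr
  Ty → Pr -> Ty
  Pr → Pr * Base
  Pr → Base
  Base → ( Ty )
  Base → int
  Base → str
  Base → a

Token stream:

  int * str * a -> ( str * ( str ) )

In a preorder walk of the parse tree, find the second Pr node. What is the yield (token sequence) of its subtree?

int * str

[Ty [Pr [Pr [Pr [Base int]] * [Base str]] * [Base a]] -> [Ty [Pr [Base ( [Ty [Pr [Pr [Base str]] * [Base ( [Ty [Pr [Base str]]] )]]] )]]]]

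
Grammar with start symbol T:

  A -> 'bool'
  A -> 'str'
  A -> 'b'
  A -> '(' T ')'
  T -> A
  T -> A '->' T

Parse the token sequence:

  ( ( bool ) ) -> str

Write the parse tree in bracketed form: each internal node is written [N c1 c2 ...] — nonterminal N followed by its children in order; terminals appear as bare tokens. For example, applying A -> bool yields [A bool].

[T [A ( [T [A ( [T [A bool]] )]] )] -> [T [A str]]]

T
A -> T
( T ) -> T
( A ) -> T
( ( T ) ) -> T
( ( A ) ) -> T
( ( bool ) ) -> T
( ( bool ) ) -> A
( ( bool ) ) -> str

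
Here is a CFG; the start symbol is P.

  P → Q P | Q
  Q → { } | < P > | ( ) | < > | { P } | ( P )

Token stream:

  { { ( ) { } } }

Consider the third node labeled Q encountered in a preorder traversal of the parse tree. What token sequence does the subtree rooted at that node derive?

[P [Q { [P [Q { [P [Q ( )] [P [Q { }]]] }]] }]]

( )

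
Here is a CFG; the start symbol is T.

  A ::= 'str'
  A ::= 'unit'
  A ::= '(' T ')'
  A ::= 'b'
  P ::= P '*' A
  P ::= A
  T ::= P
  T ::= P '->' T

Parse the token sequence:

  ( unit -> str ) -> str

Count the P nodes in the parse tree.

4

[T [P [A ( [T [P [A unit]] -> [T [P [A str]]]] )]] -> [T [P [A str]]]]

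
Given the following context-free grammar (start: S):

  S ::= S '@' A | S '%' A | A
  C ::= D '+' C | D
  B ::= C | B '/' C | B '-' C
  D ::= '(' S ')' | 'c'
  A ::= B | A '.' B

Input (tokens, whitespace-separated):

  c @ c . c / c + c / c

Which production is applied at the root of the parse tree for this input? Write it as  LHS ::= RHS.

S ::= S '@' A

[S [S [A [B [C [D c]]]]] @ [A [A [B [C [D c]]]] . [B [B [B [C [D c]]] / [C [D c] + [C [D c]]]] / [C [D c]]]]]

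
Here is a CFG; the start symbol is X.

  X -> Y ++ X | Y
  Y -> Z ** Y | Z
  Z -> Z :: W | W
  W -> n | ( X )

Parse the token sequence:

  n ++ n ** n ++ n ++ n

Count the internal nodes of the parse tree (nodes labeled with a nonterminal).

[X [Y [Z [W n]]] ++ [X [Y [Z [W n]] ** [Y [Z [W n]]]] ++ [X [Y [Z [W n]]] ++ [X [Y [Z [W n]]]]]]]

19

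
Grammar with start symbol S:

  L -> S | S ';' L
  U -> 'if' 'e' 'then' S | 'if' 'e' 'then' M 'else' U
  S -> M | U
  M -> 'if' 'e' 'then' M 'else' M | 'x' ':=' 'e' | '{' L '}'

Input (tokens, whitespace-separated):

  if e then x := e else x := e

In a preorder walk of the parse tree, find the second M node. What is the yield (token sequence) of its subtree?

[S [M if e then [M x := e] else [M x := e]]]

x := e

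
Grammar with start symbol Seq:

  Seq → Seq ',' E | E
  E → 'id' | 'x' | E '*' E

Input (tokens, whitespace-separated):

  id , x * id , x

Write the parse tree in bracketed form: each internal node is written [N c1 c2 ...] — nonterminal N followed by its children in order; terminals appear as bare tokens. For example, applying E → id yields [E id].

Seq
Seq , E
Seq , E , E
E , E , E
id , E , E
id , E * E , E
id , x * E , E
id , x * id , E
id , x * id , x

[Seq [Seq [Seq [E id]] , [E [E x] * [E id]]] , [E x]]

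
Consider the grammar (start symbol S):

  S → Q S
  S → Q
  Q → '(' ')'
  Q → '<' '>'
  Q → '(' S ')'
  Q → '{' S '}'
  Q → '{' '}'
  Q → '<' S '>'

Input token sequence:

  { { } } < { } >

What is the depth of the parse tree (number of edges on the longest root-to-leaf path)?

[S [Q { [S [Q { }]] }] [S [Q < [S [Q { }]] >]]]

5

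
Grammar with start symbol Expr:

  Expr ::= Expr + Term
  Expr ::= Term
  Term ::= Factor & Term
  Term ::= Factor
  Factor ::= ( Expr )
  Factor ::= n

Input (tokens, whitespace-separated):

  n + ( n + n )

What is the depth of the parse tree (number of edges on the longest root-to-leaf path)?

[Expr [Expr [Term [Factor n]]] + [Term [Factor ( [Expr [Expr [Term [Factor n]]] + [Term [Factor n]]] )]]]

7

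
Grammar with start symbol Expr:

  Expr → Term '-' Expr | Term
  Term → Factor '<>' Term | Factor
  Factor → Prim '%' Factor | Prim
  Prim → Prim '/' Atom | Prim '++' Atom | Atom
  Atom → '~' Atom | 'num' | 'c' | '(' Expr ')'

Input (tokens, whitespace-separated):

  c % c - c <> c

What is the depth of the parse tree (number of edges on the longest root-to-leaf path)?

7

[Expr [Term [Factor [Prim [Atom c]] % [Factor [Prim [Atom c]]]]] - [Expr [Term [Factor [Prim [Atom c]]] <> [Term [Factor [Prim [Atom c]]]]]]]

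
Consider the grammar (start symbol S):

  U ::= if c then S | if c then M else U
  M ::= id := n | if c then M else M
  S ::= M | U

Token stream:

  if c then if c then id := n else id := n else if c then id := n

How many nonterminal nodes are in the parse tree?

8

[S [U if c then [M if c then [M id := n] else [M id := n]] else [U if c then [S [M id := n]]]]]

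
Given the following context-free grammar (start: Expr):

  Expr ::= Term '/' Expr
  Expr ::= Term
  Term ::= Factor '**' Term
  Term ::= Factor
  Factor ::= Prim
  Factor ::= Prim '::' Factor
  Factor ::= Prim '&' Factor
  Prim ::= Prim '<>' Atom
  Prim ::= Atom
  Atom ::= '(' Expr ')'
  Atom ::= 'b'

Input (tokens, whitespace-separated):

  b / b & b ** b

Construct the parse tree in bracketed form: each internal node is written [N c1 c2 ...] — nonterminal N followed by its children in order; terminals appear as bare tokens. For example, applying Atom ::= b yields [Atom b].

Expr
Term / Expr
Factor / Expr
Prim / Expr
Atom / Expr
b / Expr
b / Term
b / Factor ** Term
b / Prim & Factor ** Term
b / Atom & Factor ** Term
b / b & Factor ** Term
b / b & Prim ** Term
b / b & Atom ** Term
b / b & b ** Term
b / b & b ** Factor
b / b & b ** Prim
b / b & b ** Atom
b / b & b ** b

[Expr [Term [Factor [Prim [Atom b]]]] / [Expr [Term [Factor [Prim [Atom b]] & [Factor [Prim [Atom b]]]] ** [Term [Factor [Prim [Atom b]]]]]]]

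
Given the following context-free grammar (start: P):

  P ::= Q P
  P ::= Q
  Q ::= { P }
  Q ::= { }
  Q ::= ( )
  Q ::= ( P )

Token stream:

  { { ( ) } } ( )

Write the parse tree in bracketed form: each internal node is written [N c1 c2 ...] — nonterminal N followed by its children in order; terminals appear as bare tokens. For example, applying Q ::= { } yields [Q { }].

[P [Q { [P [Q { [P [Q ( )]] }]] }] [P [Q ( )]]]

P
Q P
{ P } P
{ Q } P
{ { P } } P
{ { Q } } P
{ { ( ) } } P
{ { ( ) } } Q
{ { ( ) } } ( )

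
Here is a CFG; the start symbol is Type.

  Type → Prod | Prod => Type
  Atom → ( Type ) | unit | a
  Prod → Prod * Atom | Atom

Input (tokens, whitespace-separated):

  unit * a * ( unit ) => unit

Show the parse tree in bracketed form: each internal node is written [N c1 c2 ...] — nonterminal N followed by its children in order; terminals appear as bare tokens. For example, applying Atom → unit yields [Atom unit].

Type
Prod => Type
Prod * Atom => Type
Prod * Atom * Atom => Type
Atom * Atom * Atom => Type
unit * Atom * Atom => Type
unit * a * Atom => Type
unit * a * ( Type ) => Type
unit * a * ( Prod ) => Type
unit * a * ( Atom ) => Type
unit * a * ( unit ) => Type
unit * a * ( unit ) => Prod
unit * a * ( unit ) => Atom
unit * a * ( unit ) => unit

[Type [Prod [Prod [Prod [Atom unit]] * [Atom a]] * [Atom ( [Type [Prod [Atom unit]]] )]] => [Type [Prod [Atom unit]]]]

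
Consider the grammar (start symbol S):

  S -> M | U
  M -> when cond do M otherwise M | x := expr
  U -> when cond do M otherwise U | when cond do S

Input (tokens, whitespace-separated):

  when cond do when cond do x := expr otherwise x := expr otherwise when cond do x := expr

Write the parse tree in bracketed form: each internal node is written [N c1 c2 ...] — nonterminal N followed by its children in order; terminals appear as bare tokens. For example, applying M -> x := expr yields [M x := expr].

S
U
when cond do M otherwise U
when cond do when cond do M otherwise M otherwise U
when cond do when cond do x := expr otherwise M otherwise U
when cond do when cond do x := expr otherwise x := expr otherwise U
when cond do when cond do x := expr otherwise x := expr otherwise when cond do S
when cond do when cond do x := expr otherwise x := expr otherwise when cond do M
when cond do when cond do x := expr otherwise x := expr otherwise when cond do x := expr

[S [U when cond do [M when cond do [M x := expr] otherwise [M x := expr]] otherwise [U when cond do [S [M x := expr]]]]]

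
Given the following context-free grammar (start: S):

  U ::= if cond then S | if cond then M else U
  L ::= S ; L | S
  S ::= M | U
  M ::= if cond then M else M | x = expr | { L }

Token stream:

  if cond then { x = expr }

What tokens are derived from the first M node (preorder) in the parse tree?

[S [U if cond then [S [M { [L [S [M x = expr]]] }]]]]

{ x = expr }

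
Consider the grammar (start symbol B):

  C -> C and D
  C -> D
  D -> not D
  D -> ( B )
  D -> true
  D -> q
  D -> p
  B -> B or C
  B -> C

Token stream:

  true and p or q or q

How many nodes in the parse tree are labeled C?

[B [B [B [C [C [D true]] and [D p]]] or [C [D q]]] or [C [D q]]]

4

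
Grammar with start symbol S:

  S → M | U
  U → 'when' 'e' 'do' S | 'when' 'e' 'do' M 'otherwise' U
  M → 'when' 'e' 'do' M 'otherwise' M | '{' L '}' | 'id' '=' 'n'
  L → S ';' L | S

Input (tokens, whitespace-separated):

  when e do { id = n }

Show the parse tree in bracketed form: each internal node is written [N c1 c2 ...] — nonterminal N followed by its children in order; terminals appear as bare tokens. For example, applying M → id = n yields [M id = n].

S
U
when e do S
when e do M
when e do { L }
when e do { S }
when e do { M }
when e do { id = n }

[S [U when e do [S [M { [L [S [M id = n]]] }]]]]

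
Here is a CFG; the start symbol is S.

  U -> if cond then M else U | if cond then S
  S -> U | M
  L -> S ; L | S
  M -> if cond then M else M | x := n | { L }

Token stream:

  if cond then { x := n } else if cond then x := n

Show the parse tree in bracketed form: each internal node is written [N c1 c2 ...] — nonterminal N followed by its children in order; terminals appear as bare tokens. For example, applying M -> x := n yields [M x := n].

[S [U if cond then [M { [L [S [M x := n]]] }] else [U if cond then [S [M x := n]]]]]

S
U
if cond then M else U
if cond then { L } else U
if cond then { S } else U
if cond then { M } else U
if cond then { x := n } else U
if cond then { x := n } else if cond then S
if cond then { x := n } else if cond then M
if cond then { x := n } else if cond then x := n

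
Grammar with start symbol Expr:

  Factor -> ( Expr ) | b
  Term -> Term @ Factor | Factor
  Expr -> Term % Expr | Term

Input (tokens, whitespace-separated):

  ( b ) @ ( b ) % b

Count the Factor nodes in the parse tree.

5

[Expr [Term [Term [Factor ( [Expr [Term [Factor b]]] )]] @ [Factor ( [Expr [Term [Factor b]]] )]] % [Expr [Term [Factor b]]]]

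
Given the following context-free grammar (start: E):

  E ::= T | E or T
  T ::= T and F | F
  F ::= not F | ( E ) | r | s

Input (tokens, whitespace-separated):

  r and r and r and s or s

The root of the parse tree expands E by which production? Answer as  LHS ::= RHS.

[E [E [T [T [T [T [F r]] and [F r]] and [F r]] and [F s]]] or [T [F s]]]

E ::= E or T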